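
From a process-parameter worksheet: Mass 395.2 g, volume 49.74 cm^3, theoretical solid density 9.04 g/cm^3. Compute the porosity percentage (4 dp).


rho_part = 395.2 / 49.74 = 7.94531564 g/cm^3
Porosity = (1 - 7.94531564/9.04)*100 = 12.1093 %


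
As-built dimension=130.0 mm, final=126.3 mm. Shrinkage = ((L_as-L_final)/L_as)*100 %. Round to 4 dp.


Shrinkage = ((130.0-126.3)/130.0)*100 = 2.8462 %


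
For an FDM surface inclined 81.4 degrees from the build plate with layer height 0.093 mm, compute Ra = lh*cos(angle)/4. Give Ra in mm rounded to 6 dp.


Ra = 0.093 * cos(81.4) / 4 = 0.003477 mm


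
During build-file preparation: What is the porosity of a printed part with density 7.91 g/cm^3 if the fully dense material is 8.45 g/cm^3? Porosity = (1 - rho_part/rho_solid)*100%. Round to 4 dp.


Porosity = (1-7.91/8.45)*100 = 6.3905 %


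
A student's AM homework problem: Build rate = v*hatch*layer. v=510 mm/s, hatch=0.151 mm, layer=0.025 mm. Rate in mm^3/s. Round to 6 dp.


Rate = 510 * 0.151 * 0.025 = 1.92525 mm^3/s


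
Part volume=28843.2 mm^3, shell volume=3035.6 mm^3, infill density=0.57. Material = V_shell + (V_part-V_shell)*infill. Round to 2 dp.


V_infill = (28843.2 - 3035.6) * 0.57 = 14710.33
V_total = 3035.6 + 14710.33 = 17745.93 mm^3


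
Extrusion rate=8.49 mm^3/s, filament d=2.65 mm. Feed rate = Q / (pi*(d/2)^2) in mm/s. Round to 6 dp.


A = pi*(2.65/2)^2 = 5.515459
v = 8.49 / 5.515459 = 1.53931 mm/s


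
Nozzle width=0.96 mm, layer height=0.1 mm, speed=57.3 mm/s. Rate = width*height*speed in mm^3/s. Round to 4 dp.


Rate = 0.96 * 0.1 * 57.3 = 5.5008 mm^3/s


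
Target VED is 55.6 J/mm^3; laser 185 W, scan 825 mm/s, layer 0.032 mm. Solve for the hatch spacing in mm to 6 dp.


h = 185 / (55.6*825*0.032) = 0.126036 mm


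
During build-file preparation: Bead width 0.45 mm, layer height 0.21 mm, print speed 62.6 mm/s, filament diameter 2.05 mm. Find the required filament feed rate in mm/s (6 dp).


Q = 0.45 * 0.21 * 62.6 = 5.9157 mm^3/s
A_fil = pi*(2.05/2)^2 = 3.30063578 mm^2
v_feed = 5.9157 / 3.30063578 = 1.792291 mm/s


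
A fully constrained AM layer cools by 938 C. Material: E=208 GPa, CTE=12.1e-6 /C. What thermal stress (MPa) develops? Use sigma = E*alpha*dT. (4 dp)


sigma = 208*1000 * 12.1e-6 * 938 = 2360.7584 MPa


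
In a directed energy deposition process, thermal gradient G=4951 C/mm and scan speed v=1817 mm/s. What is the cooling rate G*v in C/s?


CR = 4951 * 1817 = 8995967 C/s


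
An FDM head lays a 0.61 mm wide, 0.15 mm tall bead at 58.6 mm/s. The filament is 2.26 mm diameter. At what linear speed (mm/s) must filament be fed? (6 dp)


Q = 0.61 * 0.15 * 58.6 = 5.3619 mm^3/s
A_fil = pi*(2.26/2)^2 = 4.01149966 mm^2
v_feed = 5.3619 / 4.01149966 = 1.336632 mm/s


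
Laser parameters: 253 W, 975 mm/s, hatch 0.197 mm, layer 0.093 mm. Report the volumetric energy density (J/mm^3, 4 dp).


E = 253 / (975*0.197*0.093) = 14.1634 J/mm^3


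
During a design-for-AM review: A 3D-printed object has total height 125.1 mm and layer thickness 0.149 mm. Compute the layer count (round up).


Layers = ceil(125.1/0.149) = 840


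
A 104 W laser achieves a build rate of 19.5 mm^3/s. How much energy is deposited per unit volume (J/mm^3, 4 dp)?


SE = 104 / 19.5 = 5.3333 J/mm^3


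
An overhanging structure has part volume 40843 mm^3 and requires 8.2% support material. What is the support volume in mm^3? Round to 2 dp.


V_support = 40843 * 0.082 = 3349.13 mm^3


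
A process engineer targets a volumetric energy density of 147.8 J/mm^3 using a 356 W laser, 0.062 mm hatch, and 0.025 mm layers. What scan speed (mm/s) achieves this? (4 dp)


v = 356 / (147.8*0.062*0.025) = 1553.9744 mm/s


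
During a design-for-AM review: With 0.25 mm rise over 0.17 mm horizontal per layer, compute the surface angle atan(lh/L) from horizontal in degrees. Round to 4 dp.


angle = atan(0.25/0.17) = 55.7843 degrees


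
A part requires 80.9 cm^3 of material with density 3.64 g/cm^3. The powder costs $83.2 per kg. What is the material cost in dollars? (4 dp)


Mass = 80.9*3.64/1000 = 0.294476 kg
Cost = 0.294476 * 83.2 = 24.5004 $


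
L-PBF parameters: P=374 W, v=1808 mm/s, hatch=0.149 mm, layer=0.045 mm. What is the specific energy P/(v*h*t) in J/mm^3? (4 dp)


Build rate = 1808 * 0.149 * 0.045 = 12.12264 mm^3/s
SE = 374 / 12.12264 = 30.8514 J/mm^3


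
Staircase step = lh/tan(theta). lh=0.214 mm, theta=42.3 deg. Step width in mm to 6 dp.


step = 0.214 / tan(42.3) = 0.235183 mm


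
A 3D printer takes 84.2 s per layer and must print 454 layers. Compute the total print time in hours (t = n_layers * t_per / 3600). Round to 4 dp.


t = 454 * 84.2 / 3600 = 10.6186 hrs


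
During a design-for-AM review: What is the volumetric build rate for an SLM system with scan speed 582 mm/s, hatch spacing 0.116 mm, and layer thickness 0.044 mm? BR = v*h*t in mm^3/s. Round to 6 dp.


Rate = 582 * 0.116 * 0.044 = 2.970528 mm^3/s


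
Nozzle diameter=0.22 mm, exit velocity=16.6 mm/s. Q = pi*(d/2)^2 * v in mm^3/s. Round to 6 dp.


A = pi*(0.22/2)^2 = 0.03801327 mm^2
Q = 0.03801327 * 16.6 = 0.63102 mm^3/s


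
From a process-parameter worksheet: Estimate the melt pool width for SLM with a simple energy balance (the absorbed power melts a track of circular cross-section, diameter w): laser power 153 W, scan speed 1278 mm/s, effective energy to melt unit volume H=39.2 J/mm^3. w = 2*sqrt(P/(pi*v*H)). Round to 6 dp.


w = 2*sqrt(153/(pi*1278*39.2)) = 0.062358 mm


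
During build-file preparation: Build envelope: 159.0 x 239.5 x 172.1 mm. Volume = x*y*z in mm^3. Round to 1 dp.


V = 159.0 * 239.5 * 172.1 = 6553654.1 mm^3


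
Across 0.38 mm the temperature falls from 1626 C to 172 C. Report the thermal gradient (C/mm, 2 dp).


G = (1626-172)/0.38 = 3826.32 C/mm


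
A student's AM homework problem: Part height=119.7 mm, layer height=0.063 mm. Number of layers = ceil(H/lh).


Layers = ceil(119.7/0.063) = 1900


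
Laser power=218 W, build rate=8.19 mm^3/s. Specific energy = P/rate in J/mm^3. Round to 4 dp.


SE = 218 / 8.19 = 26.6178 J/mm^3


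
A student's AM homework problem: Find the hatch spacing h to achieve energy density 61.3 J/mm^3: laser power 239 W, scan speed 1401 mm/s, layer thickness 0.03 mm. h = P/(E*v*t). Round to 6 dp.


h = 239 / (61.3*1401*0.03) = 0.092764 mm


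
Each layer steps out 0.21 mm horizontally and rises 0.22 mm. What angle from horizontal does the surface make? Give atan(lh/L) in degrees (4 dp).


angle = atan(0.22/0.21) = 46.3322 degrees


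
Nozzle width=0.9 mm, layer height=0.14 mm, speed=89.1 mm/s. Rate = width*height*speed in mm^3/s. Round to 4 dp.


Rate = 0.9 * 0.14 * 89.1 = 11.2266 mm^3/s


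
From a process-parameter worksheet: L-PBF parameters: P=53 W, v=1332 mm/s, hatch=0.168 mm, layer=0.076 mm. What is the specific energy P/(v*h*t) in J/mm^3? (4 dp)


Build rate = 1332 * 0.168 * 0.076 = 17.006976 mm^3/s
SE = 53 / 17.006976 = 3.1164 J/mm^3


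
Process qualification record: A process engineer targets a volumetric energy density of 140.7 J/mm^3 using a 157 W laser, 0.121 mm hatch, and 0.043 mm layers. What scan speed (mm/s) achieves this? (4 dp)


v = 157 / (140.7*0.121*0.043) = 214.4627 mm/s


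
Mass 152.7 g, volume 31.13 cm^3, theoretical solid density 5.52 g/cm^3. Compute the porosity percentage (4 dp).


rho_part = 152.7 / 31.13 = 4.90523611 g/cm^3
Porosity = (1 - 4.90523611/5.52)*100 = 11.137 %


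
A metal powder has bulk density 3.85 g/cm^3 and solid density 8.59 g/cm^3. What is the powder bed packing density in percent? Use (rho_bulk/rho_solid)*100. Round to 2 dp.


Packing = (3.85/8.59)*100 = 44.82 %


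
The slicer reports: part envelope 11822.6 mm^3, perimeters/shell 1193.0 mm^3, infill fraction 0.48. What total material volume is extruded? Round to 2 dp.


V_infill = (11822.6 - 1193.0) * 0.48 = 5102.21
V_total = 1193.0 + 5102.21 = 6295.21 mm^3


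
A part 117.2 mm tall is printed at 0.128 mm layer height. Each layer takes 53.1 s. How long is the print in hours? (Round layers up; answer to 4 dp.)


Layers = ceil(117.2/0.128) = 916
t = 916 * 53.1 / 3600 = 13.511 hrs


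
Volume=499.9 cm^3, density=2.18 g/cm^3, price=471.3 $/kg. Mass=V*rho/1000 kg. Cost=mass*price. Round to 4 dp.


Mass = 499.9*2.18/1000 = 1.089782 kg
Cost = 1.089782 * 471.3 = 513.6143 $


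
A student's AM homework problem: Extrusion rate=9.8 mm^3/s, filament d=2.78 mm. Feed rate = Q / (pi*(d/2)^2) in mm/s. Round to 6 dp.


A = pi*(2.78/2)^2 = 6.069871
v = 9.8 / 6.069871 = 1.614532 mm/s


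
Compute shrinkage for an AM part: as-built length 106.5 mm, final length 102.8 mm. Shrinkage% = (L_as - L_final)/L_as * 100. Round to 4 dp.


Shrinkage = ((106.5-102.8)/106.5)*100 = 3.4742 %


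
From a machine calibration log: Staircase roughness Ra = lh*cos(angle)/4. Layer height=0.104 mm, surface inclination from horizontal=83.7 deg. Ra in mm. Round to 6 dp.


Ra = 0.104 * cos(83.7) / 4 = 0.002853 mm


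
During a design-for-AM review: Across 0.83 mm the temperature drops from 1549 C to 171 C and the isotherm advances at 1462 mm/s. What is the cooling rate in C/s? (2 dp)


G = (1549-171)/0.83 = 1660.24096386 C/mm
CR = 1660.24096386 * 1462 = 2427272.29 C/s


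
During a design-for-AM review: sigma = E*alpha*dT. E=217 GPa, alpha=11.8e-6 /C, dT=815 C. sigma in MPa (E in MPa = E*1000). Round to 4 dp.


sigma = 217*1000 * 11.8e-6 * 815 = 2086.889 MPa


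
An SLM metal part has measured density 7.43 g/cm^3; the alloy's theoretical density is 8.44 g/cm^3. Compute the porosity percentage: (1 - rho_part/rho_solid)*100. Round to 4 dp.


Porosity = (1-7.43/8.44)*100 = 11.9668 %


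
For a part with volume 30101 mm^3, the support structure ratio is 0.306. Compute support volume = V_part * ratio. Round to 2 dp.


V_support = 30101 * 0.306 = 9210.91 mm^3


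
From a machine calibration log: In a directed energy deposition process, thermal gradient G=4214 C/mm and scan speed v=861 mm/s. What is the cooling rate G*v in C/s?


CR = 4214 * 861 = 3628254 C/s


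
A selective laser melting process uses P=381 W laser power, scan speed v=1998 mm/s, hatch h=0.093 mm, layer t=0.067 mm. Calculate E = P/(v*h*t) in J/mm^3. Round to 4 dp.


E = 381 / (1998*0.093*0.067) = 30.6035 J/mm^3


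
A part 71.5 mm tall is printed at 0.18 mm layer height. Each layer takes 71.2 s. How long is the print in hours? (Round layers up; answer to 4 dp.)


Layers = ceil(71.5/0.18) = 398
t = 398 * 71.2 / 3600 = 7.8716 hrs


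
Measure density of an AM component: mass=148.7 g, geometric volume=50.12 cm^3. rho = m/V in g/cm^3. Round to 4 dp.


rho = 148.7 / 50.12 = 2.9669 g/cm^3


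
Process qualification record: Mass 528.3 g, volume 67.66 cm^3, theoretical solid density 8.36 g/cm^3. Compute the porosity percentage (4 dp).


rho_part = 528.3 / 67.66 = 7.80815844 g/cm^3
Porosity = (1 - 7.80815844/8.36)*100 = 6.601 %


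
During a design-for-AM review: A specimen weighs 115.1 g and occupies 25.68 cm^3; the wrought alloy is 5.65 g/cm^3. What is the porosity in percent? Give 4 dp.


rho_part = 115.1 / 25.68 = 4.48208723 g/cm^3
Porosity = (1 - 4.48208723/5.65)*100 = 20.671 %


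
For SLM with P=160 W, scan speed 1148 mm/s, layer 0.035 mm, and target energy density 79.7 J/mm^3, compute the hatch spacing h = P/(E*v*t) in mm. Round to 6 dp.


h = 160 / (79.7*1148*0.035) = 0.049963 mm


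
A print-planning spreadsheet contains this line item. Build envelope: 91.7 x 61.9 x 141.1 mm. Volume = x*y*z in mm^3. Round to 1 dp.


V = 91.7 * 61.9 * 141.1 = 800916.1 mm^3


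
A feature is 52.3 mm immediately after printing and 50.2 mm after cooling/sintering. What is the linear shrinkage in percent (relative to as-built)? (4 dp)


Shrinkage = ((52.3-50.2)/52.3)*100 = 4.0153 %


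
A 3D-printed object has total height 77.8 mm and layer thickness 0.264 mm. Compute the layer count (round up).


Layers = ceil(77.8/0.264) = 295


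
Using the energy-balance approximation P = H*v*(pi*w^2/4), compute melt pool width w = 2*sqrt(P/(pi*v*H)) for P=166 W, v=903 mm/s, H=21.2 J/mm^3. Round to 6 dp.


w = 2*sqrt(166/(pi*903*21.2)) = 0.105074 mm


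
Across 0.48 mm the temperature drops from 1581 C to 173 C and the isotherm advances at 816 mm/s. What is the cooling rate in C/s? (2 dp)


G = (1581-173)/0.48 = 2933.33333333 C/mm
CR = 2933.33333333 * 816 = 2393600.0 C/s


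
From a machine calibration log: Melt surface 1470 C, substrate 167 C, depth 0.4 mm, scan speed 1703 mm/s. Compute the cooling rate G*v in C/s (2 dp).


G = (1470-167)/0.4 = 3257.5 C/mm
CR = 3257.5 * 1703 = 5547522.5 C/s


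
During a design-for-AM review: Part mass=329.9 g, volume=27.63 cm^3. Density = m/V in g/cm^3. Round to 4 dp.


rho = 329.9 / 27.63 = 11.9399 g/cm^3


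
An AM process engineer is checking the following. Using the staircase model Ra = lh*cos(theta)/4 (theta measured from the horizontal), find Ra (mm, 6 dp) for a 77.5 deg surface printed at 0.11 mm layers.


Ra = 0.11 * cos(77.5) / 4 = 0.005952 mm


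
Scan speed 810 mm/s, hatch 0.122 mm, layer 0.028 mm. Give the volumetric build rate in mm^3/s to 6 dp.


Rate = 810 * 0.122 * 0.028 = 2.76696 mm^3/s


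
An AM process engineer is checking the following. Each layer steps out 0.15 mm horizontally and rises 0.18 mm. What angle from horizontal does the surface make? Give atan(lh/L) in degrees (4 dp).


angle = atan(0.18/0.15) = 50.1944 degrees


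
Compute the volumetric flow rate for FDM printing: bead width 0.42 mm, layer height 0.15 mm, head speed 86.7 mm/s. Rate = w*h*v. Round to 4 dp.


Rate = 0.42 * 0.15 * 86.7 = 5.4621 mm^3/s


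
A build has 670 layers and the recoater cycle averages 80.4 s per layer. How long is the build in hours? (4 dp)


t = 670 * 80.4 / 3600 = 14.9633 hrs


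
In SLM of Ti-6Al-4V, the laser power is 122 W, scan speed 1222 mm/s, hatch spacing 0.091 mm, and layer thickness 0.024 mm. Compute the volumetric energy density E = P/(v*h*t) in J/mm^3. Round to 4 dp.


E = 122 / (1222*0.091*0.024) = 45.7126 J/mm^3


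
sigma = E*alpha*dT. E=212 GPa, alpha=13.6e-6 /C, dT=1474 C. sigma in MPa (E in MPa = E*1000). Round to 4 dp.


sigma = 212*1000 * 13.6e-6 * 1474 = 4249.8368 MPa


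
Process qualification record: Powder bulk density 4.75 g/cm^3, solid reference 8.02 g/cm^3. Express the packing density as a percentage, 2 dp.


Packing = (4.75/8.02)*100 = 59.23 %


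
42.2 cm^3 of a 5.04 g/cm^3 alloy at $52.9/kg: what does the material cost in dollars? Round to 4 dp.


Mass = 42.2*5.04/1000 = 0.212688 kg
Cost = 0.212688 * 52.9 = 11.2512 $


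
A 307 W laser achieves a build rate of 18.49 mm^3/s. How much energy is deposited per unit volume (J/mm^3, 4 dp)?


SE = 307 / 18.49 = 16.6036 J/mm^3


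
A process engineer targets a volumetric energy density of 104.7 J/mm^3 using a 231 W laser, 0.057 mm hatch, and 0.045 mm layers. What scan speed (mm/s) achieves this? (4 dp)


v = 231 / (104.7*0.057*0.045) = 860.1574 mm/s


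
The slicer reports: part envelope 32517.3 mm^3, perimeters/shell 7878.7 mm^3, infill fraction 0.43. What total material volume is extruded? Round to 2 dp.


V_infill = (32517.3 - 7878.7) * 0.43 = 10594.6
V_total = 7878.7 + 10594.6 = 18473.3 mm^3


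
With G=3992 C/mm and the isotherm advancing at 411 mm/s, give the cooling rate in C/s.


CR = 3992 * 411 = 1640712 C/s


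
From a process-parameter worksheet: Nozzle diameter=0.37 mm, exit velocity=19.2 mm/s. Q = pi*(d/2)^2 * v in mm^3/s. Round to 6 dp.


A = pi*(0.37/2)^2 = 0.10752101 mm^2
Q = 0.10752101 * 19.2 = 2.064403 mm^3/s


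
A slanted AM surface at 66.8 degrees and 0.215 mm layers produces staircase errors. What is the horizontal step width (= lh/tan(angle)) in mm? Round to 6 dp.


step = 0.215 / tan(66.8) = 0.092149 mm


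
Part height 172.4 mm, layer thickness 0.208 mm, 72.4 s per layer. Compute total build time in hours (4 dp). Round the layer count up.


Layers = ceil(172.4/0.208) = 829
t = 829 * 72.4 / 3600 = 16.6721 hrs


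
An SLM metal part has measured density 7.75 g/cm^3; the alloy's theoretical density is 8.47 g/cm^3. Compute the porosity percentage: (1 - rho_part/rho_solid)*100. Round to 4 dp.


Porosity = (1-7.75/8.47)*100 = 8.5006 %


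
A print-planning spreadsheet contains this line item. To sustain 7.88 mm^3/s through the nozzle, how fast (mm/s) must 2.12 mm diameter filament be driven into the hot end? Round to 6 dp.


A = pi*(2.12/2)^2 = 3.529894
v = 7.88 / 3.529894 = 2.232362 mm/s


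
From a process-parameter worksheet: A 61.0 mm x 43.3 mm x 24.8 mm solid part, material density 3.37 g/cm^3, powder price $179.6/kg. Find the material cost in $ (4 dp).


V = 61.0 * 43.3 * 24.8 = 65504.24 mm^3 = 65.50424 cm^3
Mass = 65.50424 * 3.37 / 1000 = 0.22074929 kg
Cost = 0.22074929 * 179.6 = 39.6466 $


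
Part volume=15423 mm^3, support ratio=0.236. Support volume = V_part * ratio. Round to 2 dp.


V_support = 15423 * 0.236 = 3639.83 mm^3


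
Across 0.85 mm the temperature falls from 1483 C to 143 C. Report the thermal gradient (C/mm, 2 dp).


G = (1483-143)/0.85 = 1576.47 C/mm


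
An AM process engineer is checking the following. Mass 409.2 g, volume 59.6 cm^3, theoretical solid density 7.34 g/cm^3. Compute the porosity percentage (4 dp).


rho_part = 409.2 / 59.6 = 6.86577181 g/cm^3
Porosity = (1 - 6.86577181/7.34)*100 = 6.4609 %


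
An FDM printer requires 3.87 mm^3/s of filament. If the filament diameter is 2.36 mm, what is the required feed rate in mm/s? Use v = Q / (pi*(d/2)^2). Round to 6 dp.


A = pi*(2.36/2)^2 = 4.374354
v = 3.87 / 4.374354 = 0.884702 mm/s


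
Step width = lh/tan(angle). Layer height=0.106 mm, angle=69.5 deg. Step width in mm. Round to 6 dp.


step = 0.106 / tan(69.5) = 0.039632 mm


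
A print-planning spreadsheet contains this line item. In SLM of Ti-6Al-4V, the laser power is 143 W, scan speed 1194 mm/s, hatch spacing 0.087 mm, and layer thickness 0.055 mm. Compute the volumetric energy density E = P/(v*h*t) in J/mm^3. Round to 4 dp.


E = 143 / (1194*0.087*0.055) = 25.0294 J/mm^3


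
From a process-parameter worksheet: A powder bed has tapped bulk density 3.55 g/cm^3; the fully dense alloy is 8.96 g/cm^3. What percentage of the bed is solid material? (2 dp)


Packing = (3.55/8.96)*100 = 39.62 %


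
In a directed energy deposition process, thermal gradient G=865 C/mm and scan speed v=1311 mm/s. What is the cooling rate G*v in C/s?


CR = 865 * 1311 = 1134015 C/s


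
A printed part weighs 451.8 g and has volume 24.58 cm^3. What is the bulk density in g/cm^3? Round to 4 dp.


rho = 451.8 / 24.58 = 18.3808 g/cm^3


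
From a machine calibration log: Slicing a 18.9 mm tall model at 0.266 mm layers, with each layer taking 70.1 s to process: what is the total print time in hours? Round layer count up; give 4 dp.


Layers = ceil(18.9/0.266) = 72
t = 72 * 70.1 / 3600 = 1.402 hrs


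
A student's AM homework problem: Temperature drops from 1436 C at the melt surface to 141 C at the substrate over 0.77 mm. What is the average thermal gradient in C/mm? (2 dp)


G = (1436-141)/0.77 = 1681.82 C/mm


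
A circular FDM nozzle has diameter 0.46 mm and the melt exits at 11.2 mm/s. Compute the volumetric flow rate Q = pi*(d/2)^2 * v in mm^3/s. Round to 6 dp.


A = pi*(0.46/2)^2 = 0.16619025 mm^2
Q = 0.16619025 * 11.2 = 1.861331 mm^3/s


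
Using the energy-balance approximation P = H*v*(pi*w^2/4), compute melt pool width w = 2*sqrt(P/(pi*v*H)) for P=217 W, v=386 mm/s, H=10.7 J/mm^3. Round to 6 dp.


w = 2*sqrt(217/(pi*386*10.7)) = 0.258642 mm


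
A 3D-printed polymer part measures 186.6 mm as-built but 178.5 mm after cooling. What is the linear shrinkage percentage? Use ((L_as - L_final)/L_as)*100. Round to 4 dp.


Shrinkage = ((186.6-178.5)/186.6)*100 = 4.3408 %


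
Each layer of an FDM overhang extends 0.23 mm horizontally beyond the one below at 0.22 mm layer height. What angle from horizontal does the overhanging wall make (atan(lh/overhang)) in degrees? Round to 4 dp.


angle = atan(0.22/0.23) = 43.727 degrees


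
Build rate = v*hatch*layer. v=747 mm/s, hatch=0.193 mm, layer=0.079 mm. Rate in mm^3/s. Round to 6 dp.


Rate = 747 * 0.193 * 0.079 = 11.389509 mm^3/s


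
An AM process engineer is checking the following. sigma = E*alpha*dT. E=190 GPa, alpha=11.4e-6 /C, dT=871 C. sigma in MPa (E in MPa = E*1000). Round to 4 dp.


sigma = 190*1000 * 11.4e-6 * 871 = 1886.586 MPa


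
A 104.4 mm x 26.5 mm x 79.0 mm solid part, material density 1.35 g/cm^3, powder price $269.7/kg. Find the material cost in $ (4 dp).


V = 104.4 * 26.5 * 79.0 = 218561.4 mm^3 = 218.5614 cm^3
Mass = 218.5614 * 1.35 / 1000 = 0.29505789 kg
Cost = 0.29505789 * 269.7 = 79.5771 $


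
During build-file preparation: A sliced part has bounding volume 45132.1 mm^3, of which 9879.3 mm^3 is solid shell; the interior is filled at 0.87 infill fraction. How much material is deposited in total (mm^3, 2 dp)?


V_infill = (45132.1 - 9879.3) * 0.87 = 30669.94
V_total = 9879.3 + 30669.94 = 40549.24 mm^3


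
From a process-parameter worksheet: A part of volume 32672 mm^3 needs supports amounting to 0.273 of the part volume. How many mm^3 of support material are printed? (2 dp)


V_support = 32672 * 0.273 = 8919.46 mm^3


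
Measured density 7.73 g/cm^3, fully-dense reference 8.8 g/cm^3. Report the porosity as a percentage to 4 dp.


Porosity = (1-7.73/8.8)*100 = 12.1591 %


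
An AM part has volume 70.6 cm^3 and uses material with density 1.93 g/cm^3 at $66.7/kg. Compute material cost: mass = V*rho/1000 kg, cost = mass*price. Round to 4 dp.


Mass = 70.6*1.93/1000 = 0.136258 kg
Cost = 0.136258 * 66.7 = 9.0884 $


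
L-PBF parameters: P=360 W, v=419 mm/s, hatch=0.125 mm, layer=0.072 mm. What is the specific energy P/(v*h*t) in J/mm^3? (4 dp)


Build rate = 419 * 0.125 * 0.072 = 3.771 mm^3/s
SE = 360 / 3.771 = 95.4654 J/mm^3


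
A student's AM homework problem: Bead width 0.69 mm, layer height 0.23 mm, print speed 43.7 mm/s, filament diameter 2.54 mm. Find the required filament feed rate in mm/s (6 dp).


Q = 0.69 * 0.23 * 43.7 = 6.93519 mm^3/s
A_fil = pi*(2.54/2)^2 = 5.06707479 mm^2
v_feed = 6.93519 / 5.06707479 = 1.368677 mm/s


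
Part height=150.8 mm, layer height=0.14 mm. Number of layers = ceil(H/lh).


Layers = ceil(150.8/0.14) = 1078


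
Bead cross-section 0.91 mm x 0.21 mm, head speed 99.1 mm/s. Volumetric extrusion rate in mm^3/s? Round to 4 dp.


Rate = 0.91 * 0.21 * 99.1 = 18.938 mm^3/s


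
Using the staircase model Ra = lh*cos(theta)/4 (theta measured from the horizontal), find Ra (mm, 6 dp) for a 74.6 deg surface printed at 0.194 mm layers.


Ra = 0.194 * cos(74.6) / 4 = 0.012879 mm


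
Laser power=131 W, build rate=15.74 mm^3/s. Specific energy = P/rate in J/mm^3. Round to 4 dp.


SE = 131 / 15.74 = 8.3227 J/mm^3


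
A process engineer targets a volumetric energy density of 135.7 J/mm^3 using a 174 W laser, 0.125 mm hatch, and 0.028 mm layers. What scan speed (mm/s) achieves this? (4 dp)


v = 174 / (135.7*0.125*0.028) = 366.3544 mm/s


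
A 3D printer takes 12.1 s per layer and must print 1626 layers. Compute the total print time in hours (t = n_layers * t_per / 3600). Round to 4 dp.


t = 1626 * 12.1 / 3600 = 5.4652 hrs


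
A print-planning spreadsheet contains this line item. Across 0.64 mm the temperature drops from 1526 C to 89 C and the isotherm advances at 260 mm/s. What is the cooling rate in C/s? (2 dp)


G = (1526-89)/0.64 = 2245.3125 C/mm
CR = 2245.3125 * 260 = 583781.25 C/s


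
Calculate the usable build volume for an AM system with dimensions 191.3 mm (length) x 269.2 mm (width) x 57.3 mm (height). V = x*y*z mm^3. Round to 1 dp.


V = 191.3 * 269.2 * 57.3 = 2950833.1 mm^3


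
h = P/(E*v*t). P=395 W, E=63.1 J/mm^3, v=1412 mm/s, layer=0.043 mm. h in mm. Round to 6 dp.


h = 395 / (63.1*1412*0.043) = 0.103101 mm


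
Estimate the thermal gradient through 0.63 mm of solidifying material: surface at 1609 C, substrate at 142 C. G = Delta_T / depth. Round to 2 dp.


G = (1609-142)/0.63 = 2328.57 C/mm


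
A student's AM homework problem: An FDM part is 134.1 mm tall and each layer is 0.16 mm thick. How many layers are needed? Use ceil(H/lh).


Layers = ceil(134.1/0.16) = 839


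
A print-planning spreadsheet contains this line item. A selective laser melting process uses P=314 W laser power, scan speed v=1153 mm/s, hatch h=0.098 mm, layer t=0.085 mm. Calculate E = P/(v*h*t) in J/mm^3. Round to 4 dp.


E = 314 / (1153*0.098*0.085) = 32.693 J/mm^3


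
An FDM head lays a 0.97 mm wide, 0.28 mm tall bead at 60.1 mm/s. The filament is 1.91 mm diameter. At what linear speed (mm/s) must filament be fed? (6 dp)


Q = 0.97 * 0.28 * 60.1 = 16.32316 mm^3/s
A_fil = pi*(1.91/2)^2 = 2.86521104 mm^2
v_feed = 16.32316 / 2.86521104 = 5.697018 mm/s


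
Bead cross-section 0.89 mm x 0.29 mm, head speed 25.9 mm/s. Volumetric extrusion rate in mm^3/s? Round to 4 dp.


Rate = 0.89 * 0.29 * 25.9 = 6.6848 mm^3/s


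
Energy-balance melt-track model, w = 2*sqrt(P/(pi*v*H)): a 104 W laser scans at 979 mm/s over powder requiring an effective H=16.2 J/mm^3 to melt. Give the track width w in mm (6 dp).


w = 2*sqrt(104/(pi*979*16.2)) = 0.091374 mm


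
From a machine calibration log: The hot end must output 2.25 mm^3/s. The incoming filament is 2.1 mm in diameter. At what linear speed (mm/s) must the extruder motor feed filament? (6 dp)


A = pi*(2.1/2)^2 = 3.463606
v = 2.25 / 3.463606 = 0.649612 mm/s


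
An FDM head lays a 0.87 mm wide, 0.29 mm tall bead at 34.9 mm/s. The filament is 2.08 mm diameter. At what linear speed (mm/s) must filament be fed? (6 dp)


Q = 0.87 * 0.29 * 34.9 = 8.80527 mm^3/s
A_fil = pi*(2.08/2)^2 = 3.39794661 mm^2
v_feed = 8.80527 / 3.39794661 = 2.59135 mm/s


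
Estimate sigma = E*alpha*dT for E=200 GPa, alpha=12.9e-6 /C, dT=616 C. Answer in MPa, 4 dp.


sigma = 200*1000 * 12.9e-6 * 616 = 1589.28 MPa


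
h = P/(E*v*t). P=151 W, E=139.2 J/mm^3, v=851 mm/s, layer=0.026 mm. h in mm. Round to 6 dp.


h = 151 / (139.2*851*0.026) = 0.049027 mm


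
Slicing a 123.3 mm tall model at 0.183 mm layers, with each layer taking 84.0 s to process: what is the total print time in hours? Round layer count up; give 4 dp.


Layers = ceil(123.3/0.183) = 674
t = 674 * 84.0 / 3600 = 15.7267 hrs


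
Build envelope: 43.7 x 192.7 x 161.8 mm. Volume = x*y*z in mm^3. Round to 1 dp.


V = 43.7 * 192.7 * 161.8 = 1362516.2 mm^3


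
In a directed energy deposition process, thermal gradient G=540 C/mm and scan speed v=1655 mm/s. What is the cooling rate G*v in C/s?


CR = 540 * 1655 = 893700 C/s


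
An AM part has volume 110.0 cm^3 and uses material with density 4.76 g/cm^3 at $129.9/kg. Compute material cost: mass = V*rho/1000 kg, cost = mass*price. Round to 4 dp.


Mass = 110.0*4.76/1000 = 0.5236 kg
Cost = 0.5236 * 129.9 = 68.0156 $


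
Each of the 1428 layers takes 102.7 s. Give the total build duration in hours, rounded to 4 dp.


t = 1428 * 102.7 / 3600 = 40.7377 hrs


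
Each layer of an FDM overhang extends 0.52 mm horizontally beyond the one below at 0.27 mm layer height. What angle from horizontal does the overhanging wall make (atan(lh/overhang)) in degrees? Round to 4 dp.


angle = atan(0.27/0.52) = 27.4397 degrees


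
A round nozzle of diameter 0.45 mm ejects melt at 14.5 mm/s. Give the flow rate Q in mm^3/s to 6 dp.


A = pi*(0.45/2)^2 = 0.15904313 mm^2
Q = 0.15904313 * 14.5 = 2.306125 mm^3/s


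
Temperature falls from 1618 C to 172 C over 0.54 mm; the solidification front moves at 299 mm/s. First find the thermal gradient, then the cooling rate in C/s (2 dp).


G = (1618-172)/0.54 = 2677.77777778 C/mm
CR = 2677.77777778 * 299 = 800655.56 C/s


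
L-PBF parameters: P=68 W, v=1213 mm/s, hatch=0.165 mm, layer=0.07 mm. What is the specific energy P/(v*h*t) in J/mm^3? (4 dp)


Build rate = 1213 * 0.165 * 0.07 = 14.01015 mm^3/s
SE = 68 / 14.01015 = 4.8536 J/mm^3


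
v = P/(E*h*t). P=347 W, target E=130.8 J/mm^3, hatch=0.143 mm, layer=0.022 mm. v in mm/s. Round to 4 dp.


v = 347 / (130.8*0.143*0.022) = 843.2629 mm/s


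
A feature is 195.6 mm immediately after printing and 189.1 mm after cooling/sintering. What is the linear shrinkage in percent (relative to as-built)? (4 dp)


Shrinkage = ((195.6-189.1)/195.6)*100 = 3.3231 %


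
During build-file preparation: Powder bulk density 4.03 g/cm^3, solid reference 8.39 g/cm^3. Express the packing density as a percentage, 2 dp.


Packing = (4.03/8.39)*100 = 48.03 %


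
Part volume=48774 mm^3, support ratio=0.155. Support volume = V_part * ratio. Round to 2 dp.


V_support = 48774 * 0.155 = 7559.97 mm^3


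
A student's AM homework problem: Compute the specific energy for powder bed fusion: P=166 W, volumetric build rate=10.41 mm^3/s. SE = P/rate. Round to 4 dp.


SE = 166 / 10.41 = 15.9462 J/mm^3


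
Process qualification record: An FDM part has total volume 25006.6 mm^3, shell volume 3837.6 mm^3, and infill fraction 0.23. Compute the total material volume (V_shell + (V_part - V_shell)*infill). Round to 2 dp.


V_infill = (25006.6 - 3837.6) * 0.23 = 4868.87
V_total = 3837.6 + 4868.87 = 8706.47 mm^3


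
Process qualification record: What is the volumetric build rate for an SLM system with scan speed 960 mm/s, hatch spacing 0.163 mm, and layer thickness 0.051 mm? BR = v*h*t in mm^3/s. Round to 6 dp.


Rate = 960 * 0.163 * 0.051 = 7.98048 mm^3/s


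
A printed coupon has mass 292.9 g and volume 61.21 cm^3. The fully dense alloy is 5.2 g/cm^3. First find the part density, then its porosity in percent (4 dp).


rho_part = 292.9 / 61.21 = 4.78516582 g/cm^3
Porosity = (1 - 4.78516582/5.2)*100 = 7.9776 %


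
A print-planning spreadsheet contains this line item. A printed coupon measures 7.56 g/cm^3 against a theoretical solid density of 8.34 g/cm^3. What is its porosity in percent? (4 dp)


Porosity = (1-7.56/8.34)*100 = 9.3525 %


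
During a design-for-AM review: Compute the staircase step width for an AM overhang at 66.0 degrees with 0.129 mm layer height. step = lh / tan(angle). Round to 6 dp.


step = 0.129 / tan(66.0) = 0.057435 mm


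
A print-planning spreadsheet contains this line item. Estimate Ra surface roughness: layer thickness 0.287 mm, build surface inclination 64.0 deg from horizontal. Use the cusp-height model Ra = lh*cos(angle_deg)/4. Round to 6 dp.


Ra = 0.287 * cos(64.0) / 4 = 0.031453 mm


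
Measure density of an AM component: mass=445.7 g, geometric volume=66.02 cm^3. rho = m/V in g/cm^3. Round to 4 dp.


rho = 445.7 / 66.02 = 6.751 g/cm^3


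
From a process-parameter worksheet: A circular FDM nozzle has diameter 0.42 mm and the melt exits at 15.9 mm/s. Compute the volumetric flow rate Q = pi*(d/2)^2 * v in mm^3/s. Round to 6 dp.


A = pi*(0.42/2)^2 = 0.13854424 mm^2
Q = 0.13854424 * 15.9 = 2.202853 mm^3/s


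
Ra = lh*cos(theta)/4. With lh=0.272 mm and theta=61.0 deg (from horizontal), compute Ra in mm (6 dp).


Ra = 0.272 * cos(61.0) / 4 = 0.032967 mm


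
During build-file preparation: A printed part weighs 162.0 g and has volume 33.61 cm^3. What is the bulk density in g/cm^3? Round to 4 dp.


rho = 162.0 / 33.61 = 4.82 g/cm^3


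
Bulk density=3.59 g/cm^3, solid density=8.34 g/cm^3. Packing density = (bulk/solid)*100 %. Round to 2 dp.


Packing = (3.59/8.34)*100 = 43.05 %


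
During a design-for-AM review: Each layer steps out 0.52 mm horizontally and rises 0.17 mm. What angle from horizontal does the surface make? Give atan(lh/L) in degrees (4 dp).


angle = atan(0.17/0.52) = 18.1038 degrees


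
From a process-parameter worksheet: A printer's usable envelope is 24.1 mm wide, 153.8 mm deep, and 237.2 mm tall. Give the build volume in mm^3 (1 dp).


V = 24.1 * 153.8 * 237.2 = 879200.8 mm^3


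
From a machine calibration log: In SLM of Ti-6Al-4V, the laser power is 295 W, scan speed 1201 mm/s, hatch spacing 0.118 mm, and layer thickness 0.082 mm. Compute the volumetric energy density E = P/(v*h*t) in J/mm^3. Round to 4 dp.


E = 295 / (1201*0.118*0.082) = 25.3853 J/mm^3


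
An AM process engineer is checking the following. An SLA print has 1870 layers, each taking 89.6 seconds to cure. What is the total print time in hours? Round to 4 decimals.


t = 1870 * 89.6 / 3600 = 46.5422 hrs


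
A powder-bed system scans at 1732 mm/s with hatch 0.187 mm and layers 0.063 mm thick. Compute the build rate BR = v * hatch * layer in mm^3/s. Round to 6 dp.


Rate = 1732 * 0.187 * 0.063 = 20.404692 mm^3/s


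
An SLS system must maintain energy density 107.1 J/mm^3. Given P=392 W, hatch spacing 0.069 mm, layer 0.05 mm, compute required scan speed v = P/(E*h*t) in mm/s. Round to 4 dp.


v = 392 / (107.1*0.069*0.05) = 1060.9075 mm/s


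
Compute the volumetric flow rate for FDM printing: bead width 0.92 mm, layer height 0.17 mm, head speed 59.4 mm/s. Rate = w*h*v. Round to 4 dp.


Rate = 0.92 * 0.17 * 59.4 = 9.2902 mm^3/s


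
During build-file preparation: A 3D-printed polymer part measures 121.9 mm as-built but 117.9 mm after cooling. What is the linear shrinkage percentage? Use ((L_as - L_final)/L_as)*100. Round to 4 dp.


Shrinkage = ((121.9-117.9)/121.9)*100 = 3.2814 %


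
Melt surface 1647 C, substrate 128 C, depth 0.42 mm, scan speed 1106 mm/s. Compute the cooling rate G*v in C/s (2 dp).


G = (1647-128)/0.42 = 3616.66666667 C/mm
CR = 3616.66666667 * 1106 = 4000033.33 C/s


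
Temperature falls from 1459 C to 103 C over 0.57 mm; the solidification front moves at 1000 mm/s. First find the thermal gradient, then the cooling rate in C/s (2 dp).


G = (1459-103)/0.57 = 2378.94736842 C/mm
CR = 2378.94736842 * 1000 = 2378947.37 C/s


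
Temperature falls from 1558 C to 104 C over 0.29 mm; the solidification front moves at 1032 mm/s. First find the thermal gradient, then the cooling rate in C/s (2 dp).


G = (1558-104)/0.29 = 5013.79310345 C/mm
CR = 5013.79310345 * 1032 = 5174234.48 C/s


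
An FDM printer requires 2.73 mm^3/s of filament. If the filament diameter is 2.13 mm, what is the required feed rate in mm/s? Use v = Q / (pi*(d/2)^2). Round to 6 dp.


A = pi*(2.13/2)^2 = 3.563273
v = 2.73 / 3.563273 = 0.76615 mm/s


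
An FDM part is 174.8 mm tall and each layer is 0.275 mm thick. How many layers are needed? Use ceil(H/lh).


Layers = ceil(174.8/0.275) = 636


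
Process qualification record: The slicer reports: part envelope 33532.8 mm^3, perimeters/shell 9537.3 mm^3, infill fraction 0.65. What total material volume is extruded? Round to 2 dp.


V_infill = (33532.8 - 9537.3) * 0.65 = 15597.08
V_total = 9537.3 + 15597.08 = 25134.38 mm^3


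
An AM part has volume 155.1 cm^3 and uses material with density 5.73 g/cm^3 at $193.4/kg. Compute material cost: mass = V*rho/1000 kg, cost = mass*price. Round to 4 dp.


Mass = 155.1*5.73/1000 = 0.888723 kg
Cost = 0.888723 * 193.4 = 171.879 $


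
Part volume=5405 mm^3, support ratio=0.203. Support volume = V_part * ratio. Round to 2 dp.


V_support = 5405 * 0.203 = 1097.22 mm^3


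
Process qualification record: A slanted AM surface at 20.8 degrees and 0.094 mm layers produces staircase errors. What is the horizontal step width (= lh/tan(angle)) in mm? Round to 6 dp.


step = 0.094 / tan(20.8) = 0.247457 mm


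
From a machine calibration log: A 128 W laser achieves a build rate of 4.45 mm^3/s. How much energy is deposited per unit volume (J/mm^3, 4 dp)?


SE = 128 / 4.45 = 28.764 J/mm^3


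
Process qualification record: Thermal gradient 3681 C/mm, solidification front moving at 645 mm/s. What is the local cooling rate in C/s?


CR = 3681 * 645 = 2374245 C/s


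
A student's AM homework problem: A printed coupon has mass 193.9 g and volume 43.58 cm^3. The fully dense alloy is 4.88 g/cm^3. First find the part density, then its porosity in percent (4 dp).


rho_part = 193.9 / 43.58 = 4.44928866 g/cm^3
Porosity = (1 - 4.44928866/4.88)*100 = 8.8261 %


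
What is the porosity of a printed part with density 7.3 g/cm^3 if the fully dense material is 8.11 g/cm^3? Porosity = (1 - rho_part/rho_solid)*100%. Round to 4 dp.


Porosity = (1-7.3/8.11)*100 = 9.9877 %


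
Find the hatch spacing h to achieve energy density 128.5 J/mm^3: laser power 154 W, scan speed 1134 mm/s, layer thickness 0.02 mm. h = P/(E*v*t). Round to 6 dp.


h = 154 / (128.5*1134*0.02) = 0.052841 mm


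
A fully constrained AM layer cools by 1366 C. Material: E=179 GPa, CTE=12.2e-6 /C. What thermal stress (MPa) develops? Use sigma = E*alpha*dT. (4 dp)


sigma = 179*1000 * 12.2e-6 * 1366 = 2983.0708 MPa


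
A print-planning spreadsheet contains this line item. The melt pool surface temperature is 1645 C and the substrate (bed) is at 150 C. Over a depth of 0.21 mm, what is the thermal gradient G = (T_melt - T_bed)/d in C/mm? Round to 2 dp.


G = (1645-150)/0.21 = 7119.05 C/mm


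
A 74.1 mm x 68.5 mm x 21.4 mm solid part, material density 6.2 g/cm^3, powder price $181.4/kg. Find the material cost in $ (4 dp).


V = 74.1 * 68.5 * 21.4 = 108623.19 mm^3 = 108.62319 cm^3
Mass = 108.62319 * 6.2 / 1000 = 0.67346378 kg
Cost = 0.67346378 * 181.4 = 122.1663 $


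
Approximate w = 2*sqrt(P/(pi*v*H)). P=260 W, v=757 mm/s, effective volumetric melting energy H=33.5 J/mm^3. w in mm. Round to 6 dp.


w = 2*sqrt(260/(pi*757*33.5)) = 0.114254 mm


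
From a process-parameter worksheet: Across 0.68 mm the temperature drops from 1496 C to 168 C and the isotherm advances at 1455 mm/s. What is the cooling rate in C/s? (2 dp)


G = (1496-168)/0.68 = 1952.94117647 C/mm
CR = 1952.94117647 * 1455 = 2841529.41 C/s


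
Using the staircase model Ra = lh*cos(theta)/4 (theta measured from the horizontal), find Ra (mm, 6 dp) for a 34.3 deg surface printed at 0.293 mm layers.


Ra = 0.293 * cos(34.3) / 4 = 0.060512 mm


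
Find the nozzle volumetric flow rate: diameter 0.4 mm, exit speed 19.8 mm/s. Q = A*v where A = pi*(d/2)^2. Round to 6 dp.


A = pi*(0.4/2)^2 = 0.12566371 mm^2
Q = 0.12566371 * 19.8 = 2.488141 mm^3/s


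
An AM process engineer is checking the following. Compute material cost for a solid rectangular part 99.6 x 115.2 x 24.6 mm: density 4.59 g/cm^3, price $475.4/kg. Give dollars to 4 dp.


V = 99.6 * 115.2 * 24.6 = 282258.432 mm^3 = 282.258432 cm^3
Mass = 282.258432 * 4.59 / 1000 = 1.2955662 kg
Cost = 1.2955662 * 475.4 = 615.9122 $


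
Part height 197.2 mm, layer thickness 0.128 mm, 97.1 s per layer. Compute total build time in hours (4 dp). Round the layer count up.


Layers = ceil(197.2/0.128) = 1541
t = 1541 * 97.1 / 3600 = 41.5642 hrs


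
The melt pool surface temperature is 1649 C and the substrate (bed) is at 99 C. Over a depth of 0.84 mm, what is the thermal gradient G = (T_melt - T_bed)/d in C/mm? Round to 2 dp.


G = (1649-99)/0.84 = 1845.24 C/mm


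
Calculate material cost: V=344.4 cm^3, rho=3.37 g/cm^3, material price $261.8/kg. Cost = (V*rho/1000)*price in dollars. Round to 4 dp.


Mass = 344.4*3.37/1000 = 1.160628 kg
Cost = 1.160628 * 261.8 = 303.8524 $


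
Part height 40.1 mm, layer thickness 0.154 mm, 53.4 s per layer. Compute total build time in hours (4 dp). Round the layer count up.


Layers = ceil(40.1/0.154) = 261
t = 261 * 53.4 / 3600 = 3.8715 hrs


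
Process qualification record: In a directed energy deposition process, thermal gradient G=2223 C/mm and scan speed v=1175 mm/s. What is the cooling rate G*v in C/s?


CR = 2223 * 1175 = 2612025 C/s
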